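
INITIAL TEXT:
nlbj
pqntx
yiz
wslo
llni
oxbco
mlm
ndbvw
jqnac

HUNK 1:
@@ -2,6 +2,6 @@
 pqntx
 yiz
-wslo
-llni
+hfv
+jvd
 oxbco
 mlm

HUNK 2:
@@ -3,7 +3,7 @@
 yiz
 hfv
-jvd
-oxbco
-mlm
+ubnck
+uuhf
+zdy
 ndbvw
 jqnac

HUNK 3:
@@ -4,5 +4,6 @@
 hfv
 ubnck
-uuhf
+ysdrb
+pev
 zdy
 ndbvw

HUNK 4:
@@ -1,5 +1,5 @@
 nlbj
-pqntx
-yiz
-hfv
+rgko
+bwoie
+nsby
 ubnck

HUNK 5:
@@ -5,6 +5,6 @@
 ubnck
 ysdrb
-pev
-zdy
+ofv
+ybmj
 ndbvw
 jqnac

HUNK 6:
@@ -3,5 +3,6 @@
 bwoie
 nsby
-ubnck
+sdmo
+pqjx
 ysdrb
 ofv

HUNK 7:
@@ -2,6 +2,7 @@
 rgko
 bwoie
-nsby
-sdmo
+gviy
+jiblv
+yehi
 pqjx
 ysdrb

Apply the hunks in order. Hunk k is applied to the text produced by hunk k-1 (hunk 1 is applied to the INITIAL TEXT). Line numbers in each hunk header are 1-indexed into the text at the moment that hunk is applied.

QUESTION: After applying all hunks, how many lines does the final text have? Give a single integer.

Answer: 12

Derivation:
Hunk 1: at line 2 remove [wslo,llni] add [hfv,jvd] -> 9 lines: nlbj pqntx yiz hfv jvd oxbco mlm ndbvw jqnac
Hunk 2: at line 3 remove [jvd,oxbco,mlm] add [ubnck,uuhf,zdy] -> 9 lines: nlbj pqntx yiz hfv ubnck uuhf zdy ndbvw jqnac
Hunk 3: at line 4 remove [uuhf] add [ysdrb,pev] -> 10 lines: nlbj pqntx yiz hfv ubnck ysdrb pev zdy ndbvw jqnac
Hunk 4: at line 1 remove [pqntx,yiz,hfv] add [rgko,bwoie,nsby] -> 10 lines: nlbj rgko bwoie nsby ubnck ysdrb pev zdy ndbvw jqnac
Hunk 5: at line 5 remove [pev,zdy] add [ofv,ybmj] -> 10 lines: nlbj rgko bwoie nsby ubnck ysdrb ofv ybmj ndbvw jqnac
Hunk 6: at line 3 remove [ubnck] add [sdmo,pqjx] -> 11 lines: nlbj rgko bwoie nsby sdmo pqjx ysdrb ofv ybmj ndbvw jqnac
Hunk 7: at line 2 remove [nsby,sdmo] add [gviy,jiblv,yehi] -> 12 lines: nlbj rgko bwoie gviy jiblv yehi pqjx ysdrb ofv ybmj ndbvw jqnac
Final line count: 12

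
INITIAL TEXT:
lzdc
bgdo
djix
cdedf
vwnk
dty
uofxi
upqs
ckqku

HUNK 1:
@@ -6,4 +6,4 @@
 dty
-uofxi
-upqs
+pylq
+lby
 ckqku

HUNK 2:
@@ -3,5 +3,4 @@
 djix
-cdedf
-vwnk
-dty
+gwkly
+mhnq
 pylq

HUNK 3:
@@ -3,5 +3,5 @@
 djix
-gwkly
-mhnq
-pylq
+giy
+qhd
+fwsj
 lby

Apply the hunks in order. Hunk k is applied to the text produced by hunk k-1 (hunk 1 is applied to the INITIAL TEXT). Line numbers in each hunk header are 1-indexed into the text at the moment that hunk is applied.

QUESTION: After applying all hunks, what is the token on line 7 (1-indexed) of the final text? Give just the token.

Hunk 1: at line 6 remove [uofxi,upqs] add [pylq,lby] -> 9 lines: lzdc bgdo djix cdedf vwnk dty pylq lby ckqku
Hunk 2: at line 3 remove [cdedf,vwnk,dty] add [gwkly,mhnq] -> 8 lines: lzdc bgdo djix gwkly mhnq pylq lby ckqku
Hunk 3: at line 3 remove [gwkly,mhnq,pylq] add [giy,qhd,fwsj] -> 8 lines: lzdc bgdo djix giy qhd fwsj lby ckqku
Final line 7: lby

Answer: lby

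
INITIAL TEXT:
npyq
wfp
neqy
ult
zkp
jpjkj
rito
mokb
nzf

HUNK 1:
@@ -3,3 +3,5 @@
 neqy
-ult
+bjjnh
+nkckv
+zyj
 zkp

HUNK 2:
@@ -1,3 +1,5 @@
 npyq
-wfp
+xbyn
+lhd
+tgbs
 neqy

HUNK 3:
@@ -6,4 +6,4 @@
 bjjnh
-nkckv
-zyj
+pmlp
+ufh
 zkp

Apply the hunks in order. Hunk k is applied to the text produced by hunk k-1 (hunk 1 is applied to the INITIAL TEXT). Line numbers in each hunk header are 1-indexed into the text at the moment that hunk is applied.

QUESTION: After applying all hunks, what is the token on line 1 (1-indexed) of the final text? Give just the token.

Answer: npyq

Derivation:
Hunk 1: at line 3 remove [ult] add [bjjnh,nkckv,zyj] -> 11 lines: npyq wfp neqy bjjnh nkckv zyj zkp jpjkj rito mokb nzf
Hunk 2: at line 1 remove [wfp] add [xbyn,lhd,tgbs] -> 13 lines: npyq xbyn lhd tgbs neqy bjjnh nkckv zyj zkp jpjkj rito mokb nzf
Hunk 3: at line 6 remove [nkckv,zyj] add [pmlp,ufh] -> 13 lines: npyq xbyn lhd tgbs neqy bjjnh pmlp ufh zkp jpjkj rito mokb nzf
Final line 1: npyq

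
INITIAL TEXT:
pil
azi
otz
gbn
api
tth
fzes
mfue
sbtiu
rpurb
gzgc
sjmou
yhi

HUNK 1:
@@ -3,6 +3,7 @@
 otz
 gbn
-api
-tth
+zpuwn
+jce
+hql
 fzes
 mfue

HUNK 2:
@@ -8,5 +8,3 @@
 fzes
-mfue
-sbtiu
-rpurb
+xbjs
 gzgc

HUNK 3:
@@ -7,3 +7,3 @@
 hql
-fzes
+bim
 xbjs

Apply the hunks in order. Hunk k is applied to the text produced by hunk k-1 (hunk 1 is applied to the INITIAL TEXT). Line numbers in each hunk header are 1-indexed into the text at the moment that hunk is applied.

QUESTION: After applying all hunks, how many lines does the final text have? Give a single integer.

Answer: 12

Derivation:
Hunk 1: at line 3 remove [api,tth] add [zpuwn,jce,hql] -> 14 lines: pil azi otz gbn zpuwn jce hql fzes mfue sbtiu rpurb gzgc sjmou yhi
Hunk 2: at line 8 remove [mfue,sbtiu,rpurb] add [xbjs] -> 12 lines: pil azi otz gbn zpuwn jce hql fzes xbjs gzgc sjmou yhi
Hunk 3: at line 7 remove [fzes] add [bim] -> 12 lines: pil azi otz gbn zpuwn jce hql bim xbjs gzgc sjmou yhi
Final line count: 12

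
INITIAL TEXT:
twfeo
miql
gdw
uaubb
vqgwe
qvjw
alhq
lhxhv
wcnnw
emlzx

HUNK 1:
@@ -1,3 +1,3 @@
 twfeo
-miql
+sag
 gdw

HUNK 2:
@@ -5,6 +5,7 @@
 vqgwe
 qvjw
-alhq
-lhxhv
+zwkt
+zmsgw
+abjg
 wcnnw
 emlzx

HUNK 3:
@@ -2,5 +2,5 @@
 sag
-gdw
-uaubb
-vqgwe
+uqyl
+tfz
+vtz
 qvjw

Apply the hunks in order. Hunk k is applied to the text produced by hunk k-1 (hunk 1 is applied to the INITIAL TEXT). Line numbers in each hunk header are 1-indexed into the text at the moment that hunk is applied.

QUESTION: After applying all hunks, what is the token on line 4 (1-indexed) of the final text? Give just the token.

Answer: tfz

Derivation:
Hunk 1: at line 1 remove [miql] add [sag] -> 10 lines: twfeo sag gdw uaubb vqgwe qvjw alhq lhxhv wcnnw emlzx
Hunk 2: at line 5 remove [alhq,lhxhv] add [zwkt,zmsgw,abjg] -> 11 lines: twfeo sag gdw uaubb vqgwe qvjw zwkt zmsgw abjg wcnnw emlzx
Hunk 3: at line 2 remove [gdw,uaubb,vqgwe] add [uqyl,tfz,vtz] -> 11 lines: twfeo sag uqyl tfz vtz qvjw zwkt zmsgw abjg wcnnw emlzx
Final line 4: tfz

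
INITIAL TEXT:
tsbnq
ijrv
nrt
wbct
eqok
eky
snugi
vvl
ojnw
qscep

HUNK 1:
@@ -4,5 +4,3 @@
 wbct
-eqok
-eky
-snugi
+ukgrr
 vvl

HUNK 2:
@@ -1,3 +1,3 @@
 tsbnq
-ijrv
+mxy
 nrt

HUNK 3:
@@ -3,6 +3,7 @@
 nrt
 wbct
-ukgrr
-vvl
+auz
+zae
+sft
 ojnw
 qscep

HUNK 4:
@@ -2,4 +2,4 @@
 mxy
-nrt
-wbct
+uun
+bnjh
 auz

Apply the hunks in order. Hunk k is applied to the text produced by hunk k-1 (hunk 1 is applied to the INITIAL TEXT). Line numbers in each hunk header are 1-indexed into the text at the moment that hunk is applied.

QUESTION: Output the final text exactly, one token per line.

Answer: tsbnq
mxy
uun
bnjh
auz
zae
sft
ojnw
qscep

Derivation:
Hunk 1: at line 4 remove [eqok,eky,snugi] add [ukgrr] -> 8 lines: tsbnq ijrv nrt wbct ukgrr vvl ojnw qscep
Hunk 2: at line 1 remove [ijrv] add [mxy] -> 8 lines: tsbnq mxy nrt wbct ukgrr vvl ojnw qscep
Hunk 3: at line 3 remove [ukgrr,vvl] add [auz,zae,sft] -> 9 lines: tsbnq mxy nrt wbct auz zae sft ojnw qscep
Hunk 4: at line 2 remove [nrt,wbct] add [uun,bnjh] -> 9 lines: tsbnq mxy uun bnjh auz zae sft ojnw qscep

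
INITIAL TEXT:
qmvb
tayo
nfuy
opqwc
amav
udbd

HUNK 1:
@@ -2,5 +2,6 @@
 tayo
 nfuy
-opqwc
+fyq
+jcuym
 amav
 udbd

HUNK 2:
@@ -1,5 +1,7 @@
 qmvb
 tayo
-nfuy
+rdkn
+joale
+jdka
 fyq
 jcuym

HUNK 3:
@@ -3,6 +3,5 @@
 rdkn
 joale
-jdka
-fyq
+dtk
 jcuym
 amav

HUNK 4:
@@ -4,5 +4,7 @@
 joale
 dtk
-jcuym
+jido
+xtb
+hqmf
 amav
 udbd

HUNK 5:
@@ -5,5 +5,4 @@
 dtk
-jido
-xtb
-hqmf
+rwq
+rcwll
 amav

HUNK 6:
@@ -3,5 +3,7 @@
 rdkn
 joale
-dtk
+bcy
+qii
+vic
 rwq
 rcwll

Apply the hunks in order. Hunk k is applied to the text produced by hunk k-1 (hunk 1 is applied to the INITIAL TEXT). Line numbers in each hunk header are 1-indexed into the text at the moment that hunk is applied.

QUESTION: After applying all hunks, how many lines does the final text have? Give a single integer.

Hunk 1: at line 2 remove [opqwc] add [fyq,jcuym] -> 7 lines: qmvb tayo nfuy fyq jcuym amav udbd
Hunk 2: at line 1 remove [nfuy] add [rdkn,joale,jdka] -> 9 lines: qmvb tayo rdkn joale jdka fyq jcuym amav udbd
Hunk 3: at line 3 remove [jdka,fyq] add [dtk] -> 8 lines: qmvb tayo rdkn joale dtk jcuym amav udbd
Hunk 4: at line 4 remove [jcuym] add [jido,xtb,hqmf] -> 10 lines: qmvb tayo rdkn joale dtk jido xtb hqmf amav udbd
Hunk 5: at line 5 remove [jido,xtb,hqmf] add [rwq,rcwll] -> 9 lines: qmvb tayo rdkn joale dtk rwq rcwll amav udbd
Hunk 6: at line 3 remove [dtk] add [bcy,qii,vic] -> 11 lines: qmvb tayo rdkn joale bcy qii vic rwq rcwll amav udbd
Final line count: 11

Answer: 11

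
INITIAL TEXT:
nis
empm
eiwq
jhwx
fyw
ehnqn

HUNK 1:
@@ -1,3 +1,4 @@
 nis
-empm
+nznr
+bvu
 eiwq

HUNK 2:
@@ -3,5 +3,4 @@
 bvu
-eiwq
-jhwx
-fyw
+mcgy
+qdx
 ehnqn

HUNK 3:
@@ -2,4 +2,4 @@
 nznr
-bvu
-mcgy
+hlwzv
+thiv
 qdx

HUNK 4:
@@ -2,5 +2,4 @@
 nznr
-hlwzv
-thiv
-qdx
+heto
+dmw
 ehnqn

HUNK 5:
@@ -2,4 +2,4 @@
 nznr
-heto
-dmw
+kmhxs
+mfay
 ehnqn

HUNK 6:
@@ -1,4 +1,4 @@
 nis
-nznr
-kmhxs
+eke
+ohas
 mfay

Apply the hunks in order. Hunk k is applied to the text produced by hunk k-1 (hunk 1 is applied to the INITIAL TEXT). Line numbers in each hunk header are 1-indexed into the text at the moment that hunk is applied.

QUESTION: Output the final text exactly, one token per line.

Answer: nis
eke
ohas
mfay
ehnqn

Derivation:
Hunk 1: at line 1 remove [empm] add [nznr,bvu] -> 7 lines: nis nznr bvu eiwq jhwx fyw ehnqn
Hunk 2: at line 3 remove [eiwq,jhwx,fyw] add [mcgy,qdx] -> 6 lines: nis nznr bvu mcgy qdx ehnqn
Hunk 3: at line 2 remove [bvu,mcgy] add [hlwzv,thiv] -> 6 lines: nis nznr hlwzv thiv qdx ehnqn
Hunk 4: at line 2 remove [hlwzv,thiv,qdx] add [heto,dmw] -> 5 lines: nis nznr heto dmw ehnqn
Hunk 5: at line 2 remove [heto,dmw] add [kmhxs,mfay] -> 5 lines: nis nznr kmhxs mfay ehnqn
Hunk 6: at line 1 remove [nznr,kmhxs] add [eke,ohas] -> 5 lines: nis eke ohas mfay ehnqn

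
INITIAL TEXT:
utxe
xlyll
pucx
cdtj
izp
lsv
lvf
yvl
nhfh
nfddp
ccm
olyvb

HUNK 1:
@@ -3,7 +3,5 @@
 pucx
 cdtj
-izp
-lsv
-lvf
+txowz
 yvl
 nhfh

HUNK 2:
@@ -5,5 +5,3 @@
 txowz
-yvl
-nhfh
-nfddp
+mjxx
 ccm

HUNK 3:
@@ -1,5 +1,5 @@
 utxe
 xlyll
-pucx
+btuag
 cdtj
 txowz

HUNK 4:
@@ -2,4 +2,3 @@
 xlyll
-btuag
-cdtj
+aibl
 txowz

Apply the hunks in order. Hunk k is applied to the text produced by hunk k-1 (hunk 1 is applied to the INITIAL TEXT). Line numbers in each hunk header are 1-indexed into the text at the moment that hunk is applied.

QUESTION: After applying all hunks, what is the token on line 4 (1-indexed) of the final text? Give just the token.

Hunk 1: at line 3 remove [izp,lsv,lvf] add [txowz] -> 10 lines: utxe xlyll pucx cdtj txowz yvl nhfh nfddp ccm olyvb
Hunk 2: at line 5 remove [yvl,nhfh,nfddp] add [mjxx] -> 8 lines: utxe xlyll pucx cdtj txowz mjxx ccm olyvb
Hunk 3: at line 1 remove [pucx] add [btuag] -> 8 lines: utxe xlyll btuag cdtj txowz mjxx ccm olyvb
Hunk 4: at line 2 remove [btuag,cdtj] add [aibl] -> 7 lines: utxe xlyll aibl txowz mjxx ccm olyvb
Final line 4: txowz

Answer: txowz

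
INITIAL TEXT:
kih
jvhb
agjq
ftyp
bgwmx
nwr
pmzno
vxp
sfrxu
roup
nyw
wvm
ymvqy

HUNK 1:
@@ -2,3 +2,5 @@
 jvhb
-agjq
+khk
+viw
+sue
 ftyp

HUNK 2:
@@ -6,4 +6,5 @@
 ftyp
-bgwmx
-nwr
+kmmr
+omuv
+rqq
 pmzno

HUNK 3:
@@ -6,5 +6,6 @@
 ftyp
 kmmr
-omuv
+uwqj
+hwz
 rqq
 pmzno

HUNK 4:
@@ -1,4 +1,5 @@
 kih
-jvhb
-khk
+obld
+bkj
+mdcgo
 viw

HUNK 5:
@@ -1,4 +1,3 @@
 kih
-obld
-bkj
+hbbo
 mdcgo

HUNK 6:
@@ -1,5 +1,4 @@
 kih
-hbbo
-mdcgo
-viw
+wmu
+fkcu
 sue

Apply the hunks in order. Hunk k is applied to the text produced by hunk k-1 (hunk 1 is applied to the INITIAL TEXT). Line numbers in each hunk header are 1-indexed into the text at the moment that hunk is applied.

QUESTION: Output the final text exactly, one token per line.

Answer: kih
wmu
fkcu
sue
ftyp
kmmr
uwqj
hwz
rqq
pmzno
vxp
sfrxu
roup
nyw
wvm
ymvqy

Derivation:
Hunk 1: at line 2 remove [agjq] add [khk,viw,sue] -> 15 lines: kih jvhb khk viw sue ftyp bgwmx nwr pmzno vxp sfrxu roup nyw wvm ymvqy
Hunk 2: at line 6 remove [bgwmx,nwr] add [kmmr,omuv,rqq] -> 16 lines: kih jvhb khk viw sue ftyp kmmr omuv rqq pmzno vxp sfrxu roup nyw wvm ymvqy
Hunk 3: at line 6 remove [omuv] add [uwqj,hwz] -> 17 lines: kih jvhb khk viw sue ftyp kmmr uwqj hwz rqq pmzno vxp sfrxu roup nyw wvm ymvqy
Hunk 4: at line 1 remove [jvhb,khk] add [obld,bkj,mdcgo] -> 18 lines: kih obld bkj mdcgo viw sue ftyp kmmr uwqj hwz rqq pmzno vxp sfrxu roup nyw wvm ymvqy
Hunk 5: at line 1 remove [obld,bkj] add [hbbo] -> 17 lines: kih hbbo mdcgo viw sue ftyp kmmr uwqj hwz rqq pmzno vxp sfrxu roup nyw wvm ymvqy
Hunk 6: at line 1 remove [hbbo,mdcgo,viw] add [wmu,fkcu] -> 16 lines: kih wmu fkcu sue ftyp kmmr uwqj hwz rqq pmzno vxp sfrxu roup nyw wvm ymvqy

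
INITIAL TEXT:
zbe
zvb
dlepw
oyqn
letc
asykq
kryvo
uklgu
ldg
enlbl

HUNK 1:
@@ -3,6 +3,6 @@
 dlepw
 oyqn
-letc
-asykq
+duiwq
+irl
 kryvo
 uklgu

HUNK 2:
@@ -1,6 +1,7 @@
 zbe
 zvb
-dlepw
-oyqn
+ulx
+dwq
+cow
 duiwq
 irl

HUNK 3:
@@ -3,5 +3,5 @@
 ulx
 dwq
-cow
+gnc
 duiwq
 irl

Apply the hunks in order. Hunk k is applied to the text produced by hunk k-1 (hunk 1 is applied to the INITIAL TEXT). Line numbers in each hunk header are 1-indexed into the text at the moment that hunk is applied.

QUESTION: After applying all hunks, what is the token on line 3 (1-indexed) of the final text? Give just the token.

Hunk 1: at line 3 remove [letc,asykq] add [duiwq,irl] -> 10 lines: zbe zvb dlepw oyqn duiwq irl kryvo uklgu ldg enlbl
Hunk 2: at line 1 remove [dlepw,oyqn] add [ulx,dwq,cow] -> 11 lines: zbe zvb ulx dwq cow duiwq irl kryvo uklgu ldg enlbl
Hunk 3: at line 3 remove [cow] add [gnc] -> 11 lines: zbe zvb ulx dwq gnc duiwq irl kryvo uklgu ldg enlbl
Final line 3: ulx

Answer: ulx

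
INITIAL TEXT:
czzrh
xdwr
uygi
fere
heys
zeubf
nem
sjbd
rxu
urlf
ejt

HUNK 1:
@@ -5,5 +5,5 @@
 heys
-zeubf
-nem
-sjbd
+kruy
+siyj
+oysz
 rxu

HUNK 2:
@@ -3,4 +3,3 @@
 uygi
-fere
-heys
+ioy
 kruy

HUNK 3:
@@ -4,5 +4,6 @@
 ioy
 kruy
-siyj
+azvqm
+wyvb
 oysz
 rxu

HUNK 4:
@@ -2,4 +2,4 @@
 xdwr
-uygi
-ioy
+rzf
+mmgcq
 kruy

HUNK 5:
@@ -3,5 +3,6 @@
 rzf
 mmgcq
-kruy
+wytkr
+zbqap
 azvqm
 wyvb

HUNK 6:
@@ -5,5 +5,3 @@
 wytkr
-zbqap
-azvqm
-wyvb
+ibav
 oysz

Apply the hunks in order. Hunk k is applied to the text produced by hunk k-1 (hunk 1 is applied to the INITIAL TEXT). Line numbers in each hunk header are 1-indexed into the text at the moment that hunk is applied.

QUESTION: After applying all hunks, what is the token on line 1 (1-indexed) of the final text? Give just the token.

Answer: czzrh

Derivation:
Hunk 1: at line 5 remove [zeubf,nem,sjbd] add [kruy,siyj,oysz] -> 11 lines: czzrh xdwr uygi fere heys kruy siyj oysz rxu urlf ejt
Hunk 2: at line 3 remove [fere,heys] add [ioy] -> 10 lines: czzrh xdwr uygi ioy kruy siyj oysz rxu urlf ejt
Hunk 3: at line 4 remove [siyj] add [azvqm,wyvb] -> 11 lines: czzrh xdwr uygi ioy kruy azvqm wyvb oysz rxu urlf ejt
Hunk 4: at line 2 remove [uygi,ioy] add [rzf,mmgcq] -> 11 lines: czzrh xdwr rzf mmgcq kruy azvqm wyvb oysz rxu urlf ejt
Hunk 5: at line 3 remove [kruy] add [wytkr,zbqap] -> 12 lines: czzrh xdwr rzf mmgcq wytkr zbqap azvqm wyvb oysz rxu urlf ejt
Hunk 6: at line 5 remove [zbqap,azvqm,wyvb] add [ibav] -> 10 lines: czzrh xdwr rzf mmgcq wytkr ibav oysz rxu urlf ejt
Final line 1: czzrh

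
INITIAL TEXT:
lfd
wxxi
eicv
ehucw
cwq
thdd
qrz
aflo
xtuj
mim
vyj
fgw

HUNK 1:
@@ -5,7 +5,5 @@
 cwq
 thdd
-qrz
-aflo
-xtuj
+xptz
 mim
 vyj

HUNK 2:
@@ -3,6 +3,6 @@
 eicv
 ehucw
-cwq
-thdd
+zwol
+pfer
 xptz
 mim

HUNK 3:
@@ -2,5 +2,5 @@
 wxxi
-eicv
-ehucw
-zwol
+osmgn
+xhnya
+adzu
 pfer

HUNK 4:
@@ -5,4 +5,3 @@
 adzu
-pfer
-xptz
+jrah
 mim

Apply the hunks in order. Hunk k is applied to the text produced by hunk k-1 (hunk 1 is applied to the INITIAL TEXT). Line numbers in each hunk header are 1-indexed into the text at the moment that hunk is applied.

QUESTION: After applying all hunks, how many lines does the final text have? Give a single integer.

Answer: 9

Derivation:
Hunk 1: at line 5 remove [qrz,aflo,xtuj] add [xptz] -> 10 lines: lfd wxxi eicv ehucw cwq thdd xptz mim vyj fgw
Hunk 2: at line 3 remove [cwq,thdd] add [zwol,pfer] -> 10 lines: lfd wxxi eicv ehucw zwol pfer xptz mim vyj fgw
Hunk 3: at line 2 remove [eicv,ehucw,zwol] add [osmgn,xhnya,adzu] -> 10 lines: lfd wxxi osmgn xhnya adzu pfer xptz mim vyj fgw
Hunk 4: at line 5 remove [pfer,xptz] add [jrah] -> 9 lines: lfd wxxi osmgn xhnya adzu jrah mim vyj fgw
Final line count: 9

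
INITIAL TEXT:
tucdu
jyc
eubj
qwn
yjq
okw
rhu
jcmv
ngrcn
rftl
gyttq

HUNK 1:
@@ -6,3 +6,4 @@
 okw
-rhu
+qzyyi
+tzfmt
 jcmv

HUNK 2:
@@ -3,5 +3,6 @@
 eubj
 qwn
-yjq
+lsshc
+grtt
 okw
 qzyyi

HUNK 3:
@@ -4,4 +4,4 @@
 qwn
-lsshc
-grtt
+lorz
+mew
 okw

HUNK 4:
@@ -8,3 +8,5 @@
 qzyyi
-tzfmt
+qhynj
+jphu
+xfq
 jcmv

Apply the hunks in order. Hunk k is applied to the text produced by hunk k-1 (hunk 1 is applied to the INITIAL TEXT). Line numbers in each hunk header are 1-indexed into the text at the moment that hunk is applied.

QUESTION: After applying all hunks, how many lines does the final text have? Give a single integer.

Hunk 1: at line 6 remove [rhu] add [qzyyi,tzfmt] -> 12 lines: tucdu jyc eubj qwn yjq okw qzyyi tzfmt jcmv ngrcn rftl gyttq
Hunk 2: at line 3 remove [yjq] add [lsshc,grtt] -> 13 lines: tucdu jyc eubj qwn lsshc grtt okw qzyyi tzfmt jcmv ngrcn rftl gyttq
Hunk 3: at line 4 remove [lsshc,grtt] add [lorz,mew] -> 13 lines: tucdu jyc eubj qwn lorz mew okw qzyyi tzfmt jcmv ngrcn rftl gyttq
Hunk 4: at line 8 remove [tzfmt] add [qhynj,jphu,xfq] -> 15 lines: tucdu jyc eubj qwn lorz mew okw qzyyi qhynj jphu xfq jcmv ngrcn rftl gyttq
Final line count: 15

Answer: 15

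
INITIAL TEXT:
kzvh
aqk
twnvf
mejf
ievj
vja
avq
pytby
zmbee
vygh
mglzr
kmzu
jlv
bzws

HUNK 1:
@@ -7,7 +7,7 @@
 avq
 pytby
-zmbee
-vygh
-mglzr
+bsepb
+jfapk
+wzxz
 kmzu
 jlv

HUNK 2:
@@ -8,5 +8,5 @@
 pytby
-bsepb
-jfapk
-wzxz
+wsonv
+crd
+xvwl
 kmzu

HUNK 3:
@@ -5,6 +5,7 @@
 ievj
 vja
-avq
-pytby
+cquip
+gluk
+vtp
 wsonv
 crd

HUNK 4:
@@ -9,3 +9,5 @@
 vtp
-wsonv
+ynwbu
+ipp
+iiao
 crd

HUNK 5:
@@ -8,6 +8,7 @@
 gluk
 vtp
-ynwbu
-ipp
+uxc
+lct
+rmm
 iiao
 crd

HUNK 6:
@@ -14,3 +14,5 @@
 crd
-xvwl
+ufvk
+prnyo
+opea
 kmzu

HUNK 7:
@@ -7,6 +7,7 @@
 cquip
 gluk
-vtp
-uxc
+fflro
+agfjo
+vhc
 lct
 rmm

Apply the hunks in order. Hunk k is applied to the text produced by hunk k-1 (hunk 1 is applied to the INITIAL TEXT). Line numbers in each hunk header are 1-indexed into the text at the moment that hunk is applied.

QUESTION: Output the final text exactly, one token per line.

Answer: kzvh
aqk
twnvf
mejf
ievj
vja
cquip
gluk
fflro
agfjo
vhc
lct
rmm
iiao
crd
ufvk
prnyo
opea
kmzu
jlv
bzws

Derivation:
Hunk 1: at line 7 remove [zmbee,vygh,mglzr] add [bsepb,jfapk,wzxz] -> 14 lines: kzvh aqk twnvf mejf ievj vja avq pytby bsepb jfapk wzxz kmzu jlv bzws
Hunk 2: at line 8 remove [bsepb,jfapk,wzxz] add [wsonv,crd,xvwl] -> 14 lines: kzvh aqk twnvf mejf ievj vja avq pytby wsonv crd xvwl kmzu jlv bzws
Hunk 3: at line 5 remove [avq,pytby] add [cquip,gluk,vtp] -> 15 lines: kzvh aqk twnvf mejf ievj vja cquip gluk vtp wsonv crd xvwl kmzu jlv bzws
Hunk 4: at line 9 remove [wsonv] add [ynwbu,ipp,iiao] -> 17 lines: kzvh aqk twnvf mejf ievj vja cquip gluk vtp ynwbu ipp iiao crd xvwl kmzu jlv bzws
Hunk 5: at line 8 remove [ynwbu,ipp] add [uxc,lct,rmm] -> 18 lines: kzvh aqk twnvf mejf ievj vja cquip gluk vtp uxc lct rmm iiao crd xvwl kmzu jlv bzws
Hunk 6: at line 14 remove [xvwl] add [ufvk,prnyo,opea] -> 20 lines: kzvh aqk twnvf mejf ievj vja cquip gluk vtp uxc lct rmm iiao crd ufvk prnyo opea kmzu jlv bzws
Hunk 7: at line 7 remove [vtp,uxc] add [fflro,agfjo,vhc] -> 21 lines: kzvh aqk twnvf mejf ievj vja cquip gluk fflro agfjo vhc lct rmm iiao crd ufvk prnyo opea kmzu jlv bzws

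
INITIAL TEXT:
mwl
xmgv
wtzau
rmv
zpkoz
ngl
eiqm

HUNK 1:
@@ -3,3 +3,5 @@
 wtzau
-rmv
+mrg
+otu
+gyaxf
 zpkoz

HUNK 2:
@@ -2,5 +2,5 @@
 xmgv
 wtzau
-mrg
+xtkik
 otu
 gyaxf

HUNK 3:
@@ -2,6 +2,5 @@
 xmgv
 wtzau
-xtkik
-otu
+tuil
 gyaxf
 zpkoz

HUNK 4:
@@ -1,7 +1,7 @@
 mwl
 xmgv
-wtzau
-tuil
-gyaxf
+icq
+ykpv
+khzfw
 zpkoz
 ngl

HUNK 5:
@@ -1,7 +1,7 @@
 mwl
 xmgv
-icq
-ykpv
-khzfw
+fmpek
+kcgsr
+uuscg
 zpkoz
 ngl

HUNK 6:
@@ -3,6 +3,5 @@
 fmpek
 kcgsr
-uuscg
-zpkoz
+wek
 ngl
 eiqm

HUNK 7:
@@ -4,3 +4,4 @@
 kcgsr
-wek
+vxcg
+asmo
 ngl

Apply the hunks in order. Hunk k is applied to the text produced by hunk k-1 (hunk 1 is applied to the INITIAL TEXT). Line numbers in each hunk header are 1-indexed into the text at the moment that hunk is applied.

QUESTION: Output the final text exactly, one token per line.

Hunk 1: at line 3 remove [rmv] add [mrg,otu,gyaxf] -> 9 lines: mwl xmgv wtzau mrg otu gyaxf zpkoz ngl eiqm
Hunk 2: at line 2 remove [mrg] add [xtkik] -> 9 lines: mwl xmgv wtzau xtkik otu gyaxf zpkoz ngl eiqm
Hunk 3: at line 2 remove [xtkik,otu] add [tuil] -> 8 lines: mwl xmgv wtzau tuil gyaxf zpkoz ngl eiqm
Hunk 4: at line 1 remove [wtzau,tuil,gyaxf] add [icq,ykpv,khzfw] -> 8 lines: mwl xmgv icq ykpv khzfw zpkoz ngl eiqm
Hunk 5: at line 1 remove [icq,ykpv,khzfw] add [fmpek,kcgsr,uuscg] -> 8 lines: mwl xmgv fmpek kcgsr uuscg zpkoz ngl eiqm
Hunk 6: at line 3 remove [uuscg,zpkoz] add [wek] -> 7 lines: mwl xmgv fmpek kcgsr wek ngl eiqm
Hunk 7: at line 4 remove [wek] add [vxcg,asmo] -> 8 lines: mwl xmgv fmpek kcgsr vxcg asmo ngl eiqm

Answer: mwl
xmgv
fmpek
kcgsr
vxcg
asmo
ngl
eiqm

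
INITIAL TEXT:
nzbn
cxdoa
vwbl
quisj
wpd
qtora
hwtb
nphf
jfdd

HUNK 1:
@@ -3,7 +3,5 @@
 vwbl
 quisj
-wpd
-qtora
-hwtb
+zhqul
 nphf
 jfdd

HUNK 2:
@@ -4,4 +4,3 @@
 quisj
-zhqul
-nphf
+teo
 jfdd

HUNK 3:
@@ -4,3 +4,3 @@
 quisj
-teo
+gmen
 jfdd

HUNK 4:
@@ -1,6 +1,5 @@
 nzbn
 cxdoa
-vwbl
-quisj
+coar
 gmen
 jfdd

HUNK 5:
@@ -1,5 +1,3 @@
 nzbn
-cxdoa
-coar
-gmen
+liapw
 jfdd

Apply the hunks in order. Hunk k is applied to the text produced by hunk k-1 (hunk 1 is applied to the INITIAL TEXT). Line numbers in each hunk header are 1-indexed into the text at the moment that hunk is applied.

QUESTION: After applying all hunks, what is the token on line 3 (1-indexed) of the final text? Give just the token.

Answer: jfdd

Derivation:
Hunk 1: at line 3 remove [wpd,qtora,hwtb] add [zhqul] -> 7 lines: nzbn cxdoa vwbl quisj zhqul nphf jfdd
Hunk 2: at line 4 remove [zhqul,nphf] add [teo] -> 6 lines: nzbn cxdoa vwbl quisj teo jfdd
Hunk 3: at line 4 remove [teo] add [gmen] -> 6 lines: nzbn cxdoa vwbl quisj gmen jfdd
Hunk 4: at line 1 remove [vwbl,quisj] add [coar] -> 5 lines: nzbn cxdoa coar gmen jfdd
Hunk 5: at line 1 remove [cxdoa,coar,gmen] add [liapw] -> 3 lines: nzbn liapw jfdd
Final line 3: jfdd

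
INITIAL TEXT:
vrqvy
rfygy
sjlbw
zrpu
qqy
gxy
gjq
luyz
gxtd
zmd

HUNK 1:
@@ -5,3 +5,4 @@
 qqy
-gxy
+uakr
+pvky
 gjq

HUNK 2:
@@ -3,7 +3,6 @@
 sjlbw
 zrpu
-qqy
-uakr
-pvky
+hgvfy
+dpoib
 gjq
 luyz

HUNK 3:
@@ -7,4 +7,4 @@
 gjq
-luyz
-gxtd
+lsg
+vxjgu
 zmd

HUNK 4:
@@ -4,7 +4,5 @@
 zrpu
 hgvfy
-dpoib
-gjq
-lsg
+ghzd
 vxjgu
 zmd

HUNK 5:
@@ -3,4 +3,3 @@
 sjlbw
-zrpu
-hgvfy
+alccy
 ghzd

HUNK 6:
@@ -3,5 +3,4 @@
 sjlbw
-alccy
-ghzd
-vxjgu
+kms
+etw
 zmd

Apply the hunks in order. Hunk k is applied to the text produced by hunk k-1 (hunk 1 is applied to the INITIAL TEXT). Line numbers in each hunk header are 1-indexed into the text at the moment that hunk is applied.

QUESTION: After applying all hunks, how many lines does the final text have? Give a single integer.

Answer: 6

Derivation:
Hunk 1: at line 5 remove [gxy] add [uakr,pvky] -> 11 lines: vrqvy rfygy sjlbw zrpu qqy uakr pvky gjq luyz gxtd zmd
Hunk 2: at line 3 remove [qqy,uakr,pvky] add [hgvfy,dpoib] -> 10 lines: vrqvy rfygy sjlbw zrpu hgvfy dpoib gjq luyz gxtd zmd
Hunk 3: at line 7 remove [luyz,gxtd] add [lsg,vxjgu] -> 10 lines: vrqvy rfygy sjlbw zrpu hgvfy dpoib gjq lsg vxjgu zmd
Hunk 4: at line 4 remove [dpoib,gjq,lsg] add [ghzd] -> 8 lines: vrqvy rfygy sjlbw zrpu hgvfy ghzd vxjgu zmd
Hunk 5: at line 3 remove [zrpu,hgvfy] add [alccy] -> 7 lines: vrqvy rfygy sjlbw alccy ghzd vxjgu zmd
Hunk 6: at line 3 remove [alccy,ghzd,vxjgu] add [kms,etw] -> 6 lines: vrqvy rfygy sjlbw kms etw zmd
Final line count: 6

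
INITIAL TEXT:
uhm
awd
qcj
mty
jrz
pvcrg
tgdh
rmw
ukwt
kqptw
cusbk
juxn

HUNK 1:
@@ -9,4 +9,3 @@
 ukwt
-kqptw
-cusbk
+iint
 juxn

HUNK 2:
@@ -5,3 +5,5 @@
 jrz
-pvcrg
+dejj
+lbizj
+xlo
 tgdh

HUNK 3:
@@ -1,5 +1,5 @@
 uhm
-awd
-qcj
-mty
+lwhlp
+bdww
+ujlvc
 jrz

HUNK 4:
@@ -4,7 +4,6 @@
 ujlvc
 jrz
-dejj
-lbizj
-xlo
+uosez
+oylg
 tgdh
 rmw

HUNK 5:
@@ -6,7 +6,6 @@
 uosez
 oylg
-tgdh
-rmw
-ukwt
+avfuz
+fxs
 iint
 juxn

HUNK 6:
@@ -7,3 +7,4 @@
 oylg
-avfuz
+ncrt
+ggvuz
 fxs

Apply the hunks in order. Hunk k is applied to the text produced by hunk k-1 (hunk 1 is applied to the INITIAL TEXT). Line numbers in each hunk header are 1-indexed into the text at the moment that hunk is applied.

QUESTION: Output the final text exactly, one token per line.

Answer: uhm
lwhlp
bdww
ujlvc
jrz
uosez
oylg
ncrt
ggvuz
fxs
iint
juxn

Derivation:
Hunk 1: at line 9 remove [kqptw,cusbk] add [iint] -> 11 lines: uhm awd qcj mty jrz pvcrg tgdh rmw ukwt iint juxn
Hunk 2: at line 5 remove [pvcrg] add [dejj,lbizj,xlo] -> 13 lines: uhm awd qcj mty jrz dejj lbizj xlo tgdh rmw ukwt iint juxn
Hunk 3: at line 1 remove [awd,qcj,mty] add [lwhlp,bdww,ujlvc] -> 13 lines: uhm lwhlp bdww ujlvc jrz dejj lbizj xlo tgdh rmw ukwt iint juxn
Hunk 4: at line 4 remove [dejj,lbizj,xlo] add [uosez,oylg] -> 12 lines: uhm lwhlp bdww ujlvc jrz uosez oylg tgdh rmw ukwt iint juxn
Hunk 5: at line 6 remove [tgdh,rmw,ukwt] add [avfuz,fxs] -> 11 lines: uhm lwhlp bdww ujlvc jrz uosez oylg avfuz fxs iint juxn
Hunk 6: at line 7 remove [avfuz] add [ncrt,ggvuz] -> 12 lines: uhm lwhlp bdww ujlvc jrz uosez oylg ncrt ggvuz fxs iint juxn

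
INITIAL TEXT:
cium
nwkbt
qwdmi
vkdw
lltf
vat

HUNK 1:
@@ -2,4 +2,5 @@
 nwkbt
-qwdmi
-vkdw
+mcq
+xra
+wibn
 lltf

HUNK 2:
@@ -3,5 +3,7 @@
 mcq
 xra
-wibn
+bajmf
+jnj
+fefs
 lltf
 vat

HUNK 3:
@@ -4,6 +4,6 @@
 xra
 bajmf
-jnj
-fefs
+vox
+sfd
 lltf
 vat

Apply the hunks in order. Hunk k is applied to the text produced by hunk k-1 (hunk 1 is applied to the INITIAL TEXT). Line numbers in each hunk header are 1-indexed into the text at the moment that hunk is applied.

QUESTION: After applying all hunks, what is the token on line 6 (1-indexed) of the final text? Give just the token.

Hunk 1: at line 2 remove [qwdmi,vkdw] add [mcq,xra,wibn] -> 7 lines: cium nwkbt mcq xra wibn lltf vat
Hunk 2: at line 3 remove [wibn] add [bajmf,jnj,fefs] -> 9 lines: cium nwkbt mcq xra bajmf jnj fefs lltf vat
Hunk 3: at line 4 remove [jnj,fefs] add [vox,sfd] -> 9 lines: cium nwkbt mcq xra bajmf vox sfd lltf vat
Final line 6: vox

Answer: vox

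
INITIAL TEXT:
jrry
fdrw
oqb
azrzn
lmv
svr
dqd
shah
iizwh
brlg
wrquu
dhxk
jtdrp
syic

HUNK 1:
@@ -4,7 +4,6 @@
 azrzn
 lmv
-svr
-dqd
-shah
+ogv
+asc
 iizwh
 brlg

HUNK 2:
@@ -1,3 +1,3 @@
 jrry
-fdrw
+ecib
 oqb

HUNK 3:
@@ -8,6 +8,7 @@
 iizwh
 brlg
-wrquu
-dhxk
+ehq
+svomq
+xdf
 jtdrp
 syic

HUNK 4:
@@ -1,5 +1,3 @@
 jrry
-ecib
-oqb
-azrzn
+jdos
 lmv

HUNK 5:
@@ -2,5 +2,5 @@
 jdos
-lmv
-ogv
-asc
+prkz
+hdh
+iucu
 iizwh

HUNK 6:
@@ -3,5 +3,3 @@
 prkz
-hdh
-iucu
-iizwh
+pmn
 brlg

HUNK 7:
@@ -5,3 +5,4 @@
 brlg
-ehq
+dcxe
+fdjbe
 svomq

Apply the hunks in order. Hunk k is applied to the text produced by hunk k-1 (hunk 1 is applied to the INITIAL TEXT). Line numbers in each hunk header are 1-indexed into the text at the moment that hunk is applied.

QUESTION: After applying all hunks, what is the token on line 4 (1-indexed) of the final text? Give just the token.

Answer: pmn

Derivation:
Hunk 1: at line 4 remove [svr,dqd,shah] add [ogv,asc] -> 13 lines: jrry fdrw oqb azrzn lmv ogv asc iizwh brlg wrquu dhxk jtdrp syic
Hunk 2: at line 1 remove [fdrw] add [ecib] -> 13 lines: jrry ecib oqb azrzn lmv ogv asc iizwh brlg wrquu dhxk jtdrp syic
Hunk 3: at line 8 remove [wrquu,dhxk] add [ehq,svomq,xdf] -> 14 lines: jrry ecib oqb azrzn lmv ogv asc iizwh brlg ehq svomq xdf jtdrp syic
Hunk 4: at line 1 remove [ecib,oqb,azrzn] add [jdos] -> 12 lines: jrry jdos lmv ogv asc iizwh brlg ehq svomq xdf jtdrp syic
Hunk 5: at line 2 remove [lmv,ogv,asc] add [prkz,hdh,iucu] -> 12 lines: jrry jdos prkz hdh iucu iizwh brlg ehq svomq xdf jtdrp syic
Hunk 6: at line 3 remove [hdh,iucu,iizwh] add [pmn] -> 10 lines: jrry jdos prkz pmn brlg ehq svomq xdf jtdrp syic
Hunk 7: at line 5 remove [ehq] add [dcxe,fdjbe] -> 11 lines: jrry jdos prkz pmn brlg dcxe fdjbe svomq xdf jtdrp syic
Final line 4: pmn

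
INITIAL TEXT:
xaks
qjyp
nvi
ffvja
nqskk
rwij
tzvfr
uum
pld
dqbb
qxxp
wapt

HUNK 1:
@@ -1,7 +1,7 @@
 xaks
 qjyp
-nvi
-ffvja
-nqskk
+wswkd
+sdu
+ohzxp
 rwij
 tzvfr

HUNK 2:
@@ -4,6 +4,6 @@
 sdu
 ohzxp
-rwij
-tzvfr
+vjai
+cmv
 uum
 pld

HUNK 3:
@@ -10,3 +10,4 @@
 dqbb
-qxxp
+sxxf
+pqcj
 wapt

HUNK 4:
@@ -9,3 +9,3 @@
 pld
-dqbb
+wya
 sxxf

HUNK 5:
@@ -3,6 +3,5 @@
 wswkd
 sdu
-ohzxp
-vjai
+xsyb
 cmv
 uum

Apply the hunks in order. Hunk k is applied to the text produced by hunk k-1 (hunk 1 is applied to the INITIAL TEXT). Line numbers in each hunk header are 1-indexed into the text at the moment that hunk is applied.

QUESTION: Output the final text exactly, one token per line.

Hunk 1: at line 1 remove [nvi,ffvja,nqskk] add [wswkd,sdu,ohzxp] -> 12 lines: xaks qjyp wswkd sdu ohzxp rwij tzvfr uum pld dqbb qxxp wapt
Hunk 2: at line 4 remove [rwij,tzvfr] add [vjai,cmv] -> 12 lines: xaks qjyp wswkd sdu ohzxp vjai cmv uum pld dqbb qxxp wapt
Hunk 3: at line 10 remove [qxxp] add [sxxf,pqcj] -> 13 lines: xaks qjyp wswkd sdu ohzxp vjai cmv uum pld dqbb sxxf pqcj wapt
Hunk 4: at line 9 remove [dqbb] add [wya] -> 13 lines: xaks qjyp wswkd sdu ohzxp vjai cmv uum pld wya sxxf pqcj wapt
Hunk 5: at line 3 remove [ohzxp,vjai] add [xsyb] -> 12 lines: xaks qjyp wswkd sdu xsyb cmv uum pld wya sxxf pqcj wapt

Answer: xaks
qjyp
wswkd
sdu
xsyb
cmv
uum
pld
wya
sxxf
pqcj
wapt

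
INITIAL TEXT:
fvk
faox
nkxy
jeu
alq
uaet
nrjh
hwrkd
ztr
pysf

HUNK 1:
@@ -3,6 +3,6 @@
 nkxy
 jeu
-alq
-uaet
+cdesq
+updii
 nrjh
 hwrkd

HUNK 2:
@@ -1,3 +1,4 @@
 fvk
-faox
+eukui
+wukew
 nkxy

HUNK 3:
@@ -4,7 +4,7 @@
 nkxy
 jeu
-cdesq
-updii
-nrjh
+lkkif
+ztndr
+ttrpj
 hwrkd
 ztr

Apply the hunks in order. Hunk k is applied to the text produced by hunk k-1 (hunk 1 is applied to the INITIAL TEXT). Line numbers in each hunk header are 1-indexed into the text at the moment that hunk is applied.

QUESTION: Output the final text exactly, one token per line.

Hunk 1: at line 3 remove [alq,uaet] add [cdesq,updii] -> 10 lines: fvk faox nkxy jeu cdesq updii nrjh hwrkd ztr pysf
Hunk 2: at line 1 remove [faox] add [eukui,wukew] -> 11 lines: fvk eukui wukew nkxy jeu cdesq updii nrjh hwrkd ztr pysf
Hunk 3: at line 4 remove [cdesq,updii,nrjh] add [lkkif,ztndr,ttrpj] -> 11 lines: fvk eukui wukew nkxy jeu lkkif ztndr ttrpj hwrkd ztr pysf

Answer: fvk
eukui
wukew
nkxy
jeu
lkkif
ztndr
ttrpj
hwrkd
ztr
pysf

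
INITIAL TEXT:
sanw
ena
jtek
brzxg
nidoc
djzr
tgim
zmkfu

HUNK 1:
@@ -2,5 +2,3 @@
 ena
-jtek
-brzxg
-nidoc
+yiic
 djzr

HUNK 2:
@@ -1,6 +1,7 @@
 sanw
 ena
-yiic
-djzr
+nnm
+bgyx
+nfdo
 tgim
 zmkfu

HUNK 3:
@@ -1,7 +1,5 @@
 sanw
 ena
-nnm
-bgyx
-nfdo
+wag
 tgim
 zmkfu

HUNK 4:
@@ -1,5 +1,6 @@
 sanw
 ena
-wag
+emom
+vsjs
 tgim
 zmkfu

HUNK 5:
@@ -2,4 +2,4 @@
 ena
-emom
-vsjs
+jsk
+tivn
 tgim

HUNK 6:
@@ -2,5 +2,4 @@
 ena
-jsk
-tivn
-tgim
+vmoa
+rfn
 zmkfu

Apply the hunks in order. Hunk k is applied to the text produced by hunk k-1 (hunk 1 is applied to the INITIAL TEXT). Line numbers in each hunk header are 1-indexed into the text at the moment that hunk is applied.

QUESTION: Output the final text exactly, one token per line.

Hunk 1: at line 2 remove [jtek,brzxg,nidoc] add [yiic] -> 6 lines: sanw ena yiic djzr tgim zmkfu
Hunk 2: at line 1 remove [yiic,djzr] add [nnm,bgyx,nfdo] -> 7 lines: sanw ena nnm bgyx nfdo tgim zmkfu
Hunk 3: at line 1 remove [nnm,bgyx,nfdo] add [wag] -> 5 lines: sanw ena wag tgim zmkfu
Hunk 4: at line 1 remove [wag] add [emom,vsjs] -> 6 lines: sanw ena emom vsjs tgim zmkfu
Hunk 5: at line 2 remove [emom,vsjs] add [jsk,tivn] -> 6 lines: sanw ena jsk tivn tgim zmkfu
Hunk 6: at line 2 remove [jsk,tivn,tgim] add [vmoa,rfn] -> 5 lines: sanw ena vmoa rfn zmkfu

Answer: sanw
ena
vmoa
rfn
zmkfu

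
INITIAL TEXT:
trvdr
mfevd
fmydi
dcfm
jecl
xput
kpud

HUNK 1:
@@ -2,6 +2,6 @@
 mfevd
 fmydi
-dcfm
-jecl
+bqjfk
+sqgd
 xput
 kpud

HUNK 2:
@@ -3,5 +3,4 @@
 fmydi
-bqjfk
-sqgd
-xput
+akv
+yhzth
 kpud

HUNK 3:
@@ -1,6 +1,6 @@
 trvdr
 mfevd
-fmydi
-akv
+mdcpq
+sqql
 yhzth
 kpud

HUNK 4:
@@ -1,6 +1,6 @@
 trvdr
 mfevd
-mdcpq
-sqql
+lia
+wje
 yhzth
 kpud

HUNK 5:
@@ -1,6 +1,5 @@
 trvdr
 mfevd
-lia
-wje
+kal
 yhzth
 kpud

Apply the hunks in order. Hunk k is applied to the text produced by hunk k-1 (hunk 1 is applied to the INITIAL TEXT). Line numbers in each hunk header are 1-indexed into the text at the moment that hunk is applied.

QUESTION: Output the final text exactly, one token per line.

Hunk 1: at line 2 remove [dcfm,jecl] add [bqjfk,sqgd] -> 7 lines: trvdr mfevd fmydi bqjfk sqgd xput kpud
Hunk 2: at line 3 remove [bqjfk,sqgd,xput] add [akv,yhzth] -> 6 lines: trvdr mfevd fmydi akv yhzth kpud
Hunk 3: at line 1 remove [fmydi,akv] add [mdcpq,sqql] -> 6 lines: trvdr mfevd mdcpq sqql yhzth kpud
Hunk 4: at line 1 remove [mdcpq,sqql] add [lia,wje] -> 6 lines: trvdr mfevd lia wje yhzth kpud
Hunk 5: at line 1 remove [lia,wje] add [kal] -> 5 lines: trvdr mfevd kal yhzth kpud

Answer: trvdr
mfevd
kal
yhzth
kpud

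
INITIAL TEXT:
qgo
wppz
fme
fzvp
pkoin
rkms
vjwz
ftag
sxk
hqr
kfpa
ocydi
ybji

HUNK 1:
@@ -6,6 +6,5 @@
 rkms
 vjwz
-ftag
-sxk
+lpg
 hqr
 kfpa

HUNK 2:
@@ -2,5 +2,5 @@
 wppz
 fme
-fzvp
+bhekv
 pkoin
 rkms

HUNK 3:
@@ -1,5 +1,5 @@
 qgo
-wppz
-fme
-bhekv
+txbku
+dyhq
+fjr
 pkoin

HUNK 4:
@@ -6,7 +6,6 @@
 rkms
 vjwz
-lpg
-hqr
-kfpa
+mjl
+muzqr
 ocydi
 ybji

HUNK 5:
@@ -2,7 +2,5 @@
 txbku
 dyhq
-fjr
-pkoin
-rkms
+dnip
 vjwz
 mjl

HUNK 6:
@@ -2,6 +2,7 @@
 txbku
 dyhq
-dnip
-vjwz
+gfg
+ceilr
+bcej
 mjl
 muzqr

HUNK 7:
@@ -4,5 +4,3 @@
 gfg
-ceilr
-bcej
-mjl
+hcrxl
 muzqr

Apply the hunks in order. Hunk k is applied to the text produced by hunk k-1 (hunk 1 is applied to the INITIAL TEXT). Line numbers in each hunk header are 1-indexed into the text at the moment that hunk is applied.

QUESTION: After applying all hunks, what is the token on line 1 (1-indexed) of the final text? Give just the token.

Answer: qgo

Derivation:
Hunk 1: at line 6 remove [ftag,sxk] add [lpg] -> 12 lines: qgo wppz fme fzvp pkoin rkms vjwz lpg hqr kfpa ocydi ybji
Hunk 2: at line 2 remove [fzvp] add [bhekv] -> 12 lines: qgo wppz fme bhekv pkoin rkms vjwz lpg hqr kfpa ocydi ybji
Hunk 3: at line 1 remove [wppz,fme,bhekv] add [txbku,dyhq,fjr] -> 12 lines: qgo txbku dyhq fjr pkoin rkms vjwz lpg hqr kfpa ocydi ybji
Hunk 4: at line 6 remove [lpg,hqr,kfpa] add [mjl,muzqr] -> 11 lines: qgo txbku dyhq fjr pkoin rkms vjwz mjl muzqr ocydi ybji
Hunk 5: at line 2 remove [fjr,pkoin,rkms] add [dnip] -> 9 lines: qgo txbku dyhq dnip vjwz mjl muzqr ocydi ybji
Hunk 6: at line 2 remove [dnip,vjwz] add [gfg,ceilr,bcej] -> 10 lines: qgo txbku dyhq gfg ceilr bcej mjl muzqr ocydi ybji
Hunk 7: at line 4 remove [ceilr,bcej,mjl] add [hcrxl] -> 8 lines: qgo txbku dyhq gfg hcrxl muzqr ocydi ybji
Final line 1: qgo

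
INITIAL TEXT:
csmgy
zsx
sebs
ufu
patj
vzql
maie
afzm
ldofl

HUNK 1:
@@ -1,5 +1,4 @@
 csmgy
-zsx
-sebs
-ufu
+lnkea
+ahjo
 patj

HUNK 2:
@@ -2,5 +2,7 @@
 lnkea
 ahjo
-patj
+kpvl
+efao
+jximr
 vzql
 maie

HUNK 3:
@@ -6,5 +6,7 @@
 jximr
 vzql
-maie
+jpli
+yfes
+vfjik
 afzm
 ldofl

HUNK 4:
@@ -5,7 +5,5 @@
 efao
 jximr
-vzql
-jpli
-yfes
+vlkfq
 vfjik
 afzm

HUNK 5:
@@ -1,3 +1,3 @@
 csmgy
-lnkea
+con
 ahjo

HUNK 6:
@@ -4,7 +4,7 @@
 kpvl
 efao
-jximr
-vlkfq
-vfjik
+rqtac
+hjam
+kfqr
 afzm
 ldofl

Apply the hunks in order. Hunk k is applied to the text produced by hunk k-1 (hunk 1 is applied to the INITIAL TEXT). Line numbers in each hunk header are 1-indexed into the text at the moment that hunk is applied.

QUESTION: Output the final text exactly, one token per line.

Answer: csmgy
con
ahjo
kpvl
efao
rqtac
hjam
kfqr
afzm
ldofl

Derivation:
Hunk 1: at line 1 remove [zsx,sebs,ufu] add [lnkea,ahjo] -> 8 lines: csmgy lnkea ahjo patj vzql maie afzm ldofl
Hunk 2: at line 2 remove [patj] add [kpvl,efao,jximr] -> 10 lines: csmgy lnkea ahjo kpvl efao jximr vzql maie afzm ldofl
Hunk 3: at line 6 remove [maie] add [jpli,yfes,vfjik] -> 12 lines: csmgy lnkea ahjo kpvl efao jximr vzql jpli yfes vfjik afzm ldofl
Hunk 4: at line 5 remove [vzql,jpli,yfes] add [vlkfq] -> 10 lines: csmgy lnkea ahjo kpvl efao jximr vlkfq vfjik afzm ldofl
Hunk 5: at line 1 remove [lnkea] add [con] -> 10 lines: csmgy con ahjo kpvl efao jximr vlkfq vfjik afzm ldofl
Hunk 6: at line 4 remove [jximr,vlkfq,vfjik] add [rqtac,hjam,kfqr] -> 10 lines: csmgy con ahjo kpvl efao rqtac hjam kfqr afzm ldofl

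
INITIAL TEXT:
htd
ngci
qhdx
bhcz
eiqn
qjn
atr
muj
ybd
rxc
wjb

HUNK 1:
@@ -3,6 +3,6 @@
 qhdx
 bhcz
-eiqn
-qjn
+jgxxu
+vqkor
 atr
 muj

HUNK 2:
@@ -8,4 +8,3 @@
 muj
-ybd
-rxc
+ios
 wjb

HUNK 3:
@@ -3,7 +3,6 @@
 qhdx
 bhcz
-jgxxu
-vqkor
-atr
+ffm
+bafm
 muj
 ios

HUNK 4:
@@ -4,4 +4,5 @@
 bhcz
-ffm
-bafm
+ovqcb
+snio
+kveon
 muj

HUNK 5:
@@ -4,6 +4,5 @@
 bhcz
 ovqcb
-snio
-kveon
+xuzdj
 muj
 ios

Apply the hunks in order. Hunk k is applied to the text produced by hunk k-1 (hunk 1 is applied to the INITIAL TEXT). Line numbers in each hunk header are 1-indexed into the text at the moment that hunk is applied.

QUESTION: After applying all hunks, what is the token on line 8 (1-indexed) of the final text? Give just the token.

Answer: ios

Derivation:
Hunk 1: at line 3 remove [eiqn,qjn] add [jgxxu,vqkor] -> 11 lines: htd ngci qhdx bhcz jgxxu vqkor atr muj ybd rxc wjb
Hunk 2: at line 8 remove [ybd,rxc] add [ios] -> 10 lines: htd ngci qhdx bhcz jgxxu vqkor atr muj ios wjb
Hunk 3: at line 3 remove [jgxxu,vqkor,atr] add [ffm,bafm] -> 9 lines: htd ngci qhdx bhcz ffm bafm muj ios wjb
Hunk 4: at line 4 remove [ffm,bafm] add [ovqcb,snio,kveon] -> 10 lines: htd ngci qhdx bhcz ovqcb snio kveon muj ios wjb
Hunk 5: at line 4 remove [snio,kveon] add [xuzdj] -> 9 lines: htd ngci qhdx bhcz ovqcb xuzdj muj ios wjb
Final line 8: ios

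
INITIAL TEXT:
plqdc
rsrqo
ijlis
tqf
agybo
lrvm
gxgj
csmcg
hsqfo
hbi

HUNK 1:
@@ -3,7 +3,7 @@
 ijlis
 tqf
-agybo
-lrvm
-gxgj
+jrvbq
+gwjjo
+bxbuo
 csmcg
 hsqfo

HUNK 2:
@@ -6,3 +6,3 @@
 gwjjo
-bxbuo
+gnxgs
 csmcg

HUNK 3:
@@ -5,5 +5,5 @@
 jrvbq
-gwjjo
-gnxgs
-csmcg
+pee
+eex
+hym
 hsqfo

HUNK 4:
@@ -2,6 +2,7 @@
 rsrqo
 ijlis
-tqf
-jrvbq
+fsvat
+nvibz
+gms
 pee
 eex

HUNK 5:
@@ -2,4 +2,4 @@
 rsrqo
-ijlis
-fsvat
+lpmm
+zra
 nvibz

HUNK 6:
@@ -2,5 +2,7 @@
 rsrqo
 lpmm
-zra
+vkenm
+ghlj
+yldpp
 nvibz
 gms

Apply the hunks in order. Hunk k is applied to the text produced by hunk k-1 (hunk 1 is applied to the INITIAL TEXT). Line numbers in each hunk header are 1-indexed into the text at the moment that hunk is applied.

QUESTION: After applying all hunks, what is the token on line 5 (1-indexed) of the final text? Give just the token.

Answer: ghlj

Derivation:
Hunk 1: at line 3 remove [agybo,lrvm,gxgj] add [jrvbq,gwjjo,bxbuo] -> 10 lines: plqdc rsrqo ijlis tqf jrvbq gwjjo bxbuo csmcg hsqfo hbi
Hunk 2: at line 6 remove [bxbuo] add [gnxgs] -> 10 lines: plqdc rsrqo ijlis tqf jrvbq gwjjo gnxgs csmcg hsqfo hbi
Hunk 3: at line 5 remove [gwjjo,gnxgs,csmcg] add [pee,eex,hym] -> 10 lines: plqdc rsrqo ijlis tqf jrvbq pee eex hym hsqfo hbi
Hunk 4: at line 2 remove [tqf,jrvbq] add [fsvat,nvibz,gms] -> 11 lines: plqdc rsrqo ijlis fsvat nvibz gms pee eex hym hsqfo hbi
Hunk 5: at line 2 remove [ijlis,fsvat] add [lpmm,zra] -> 11 lines: plqdc rsrqo lpmm zra nvibz gms pee eex hym hsqfo hbi
Hunk 6: at line 2 remove [zra] add [vkenm,ghlj,yldpp] -> 13 lines: plqdc rsrqo lpmm vkenm ghlj yldpp nvibz gms pee eex hym hsqfo hbi
Final line 5: ghlj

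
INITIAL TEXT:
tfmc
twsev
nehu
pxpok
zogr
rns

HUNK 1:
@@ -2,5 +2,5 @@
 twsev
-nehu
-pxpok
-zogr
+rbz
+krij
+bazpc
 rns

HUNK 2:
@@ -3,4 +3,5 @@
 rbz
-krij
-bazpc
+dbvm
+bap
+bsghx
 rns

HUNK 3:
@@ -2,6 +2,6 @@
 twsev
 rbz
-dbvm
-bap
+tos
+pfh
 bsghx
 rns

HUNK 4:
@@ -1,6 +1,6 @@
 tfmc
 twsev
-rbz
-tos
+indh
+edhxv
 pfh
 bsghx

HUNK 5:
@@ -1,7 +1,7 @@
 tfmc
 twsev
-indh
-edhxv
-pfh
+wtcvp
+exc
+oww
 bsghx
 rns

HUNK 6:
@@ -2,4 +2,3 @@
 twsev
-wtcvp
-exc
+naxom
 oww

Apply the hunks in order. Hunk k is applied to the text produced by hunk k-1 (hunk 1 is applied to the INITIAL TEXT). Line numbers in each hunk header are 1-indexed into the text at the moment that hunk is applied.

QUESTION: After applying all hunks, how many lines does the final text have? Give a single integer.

Answer: 6

Derivation:
Hunk 1: at line 2 remove [nehu,pxpok,zogr] add [rbz,krij,bazpc] -> 6 lines: tfmc twsev rbz krij bazpc rns
Hunk 2: at line 3 remove [krij,bazpc] add [dbvm,bap,bsghx] -> 7 lines: tfmc twsev rbz dbvm bap bsghx rns
Hunk 3: at line 2 remove [dbvm,bap] add [tos,pfh] -> 7 lines: tfmc twsev rbz tos pfh bsghx rns
Hunk 4: at line 1 remove [rbz,tos] add [indh,edhxv] -> 7 lines: tfmc twsev indh edhxv pfh bsghx rns
Hunk 5: at line 1 remove [indh,edhxv,pfh] add [wtcvp,exc,oww] -> 7 lines: tfmc twsev wtcvp exc oww bsghx rns
Hunk 6: at line 2 remove [wtcvp,exc] add [naxom] -> 6 lines: tfmc twsev naxom oww bsghx rns
Final line count: 6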